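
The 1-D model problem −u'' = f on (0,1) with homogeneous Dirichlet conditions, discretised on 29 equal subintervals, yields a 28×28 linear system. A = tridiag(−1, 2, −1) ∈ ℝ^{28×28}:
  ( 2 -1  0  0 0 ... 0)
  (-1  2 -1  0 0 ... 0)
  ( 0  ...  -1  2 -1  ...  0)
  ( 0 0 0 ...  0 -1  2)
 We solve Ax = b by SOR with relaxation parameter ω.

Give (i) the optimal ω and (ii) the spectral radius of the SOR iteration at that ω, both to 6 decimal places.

ω* = 1.804860, ρ_SOR = 0.804860

n=28: λ(B_J) = 1 − λ(A)/2 = cos(kπ/29); k=1 gives ρ_J = 0.994138.
root = sin(π/29) = 0.1081190  (since 1−cos² = sin²).
Then 2/(1+√(1−ρ_J²)) = 2/(1+0.1081190); ω* = 2/1.1081190 = 1.804860.
Hence ρ(B_{ω*}) = 1.804860 − 1 = 0.804860.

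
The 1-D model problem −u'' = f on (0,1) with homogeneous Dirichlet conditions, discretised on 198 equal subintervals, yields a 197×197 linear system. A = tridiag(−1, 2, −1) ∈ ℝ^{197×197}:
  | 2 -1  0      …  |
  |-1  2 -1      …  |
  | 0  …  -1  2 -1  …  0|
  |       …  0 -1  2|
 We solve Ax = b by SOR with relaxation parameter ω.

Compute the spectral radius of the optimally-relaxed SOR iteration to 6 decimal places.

spectrum of D⁻¹(L+U) = {cos(kπ/198) : 1≤k≤197}; ρ_J = cos(π/198) = 0.999874.
1 − cos²(π/198) = sin²(π/198) ⇒ √(1−ρ_J²) = sin(π/198) = 0.0158660.
Young: ω* = 2/(1+√(1−ρ_J²)) = 2/(1+0.0158660) = 2/1.0158660 = 1.968764.
Hence ρ(B_{ω*}) = 1.968764 − 1 = 0.968764.

ρ_SOR = 0.968764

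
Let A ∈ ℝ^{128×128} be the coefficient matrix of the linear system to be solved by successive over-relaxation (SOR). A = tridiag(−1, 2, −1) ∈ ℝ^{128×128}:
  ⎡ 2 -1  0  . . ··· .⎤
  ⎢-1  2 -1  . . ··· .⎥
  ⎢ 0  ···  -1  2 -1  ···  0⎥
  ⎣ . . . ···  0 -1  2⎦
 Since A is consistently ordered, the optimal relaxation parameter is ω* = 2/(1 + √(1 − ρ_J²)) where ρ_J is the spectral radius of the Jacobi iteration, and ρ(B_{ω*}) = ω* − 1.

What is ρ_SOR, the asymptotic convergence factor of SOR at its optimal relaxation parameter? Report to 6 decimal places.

[ρ_J] n=128: ρ(B_J) = cos(π/(n+1)) = cos(π/129) = 0.999703.
√(1 − cos²(π/129)) = sin(π/129) ≈ 0.0243510.
So ω* = 2/1.0243510 = 1.952456 (Young).
ρ(B_{ω*}) = ω*−1 = 0.952456

ρ_SOR = 0.952456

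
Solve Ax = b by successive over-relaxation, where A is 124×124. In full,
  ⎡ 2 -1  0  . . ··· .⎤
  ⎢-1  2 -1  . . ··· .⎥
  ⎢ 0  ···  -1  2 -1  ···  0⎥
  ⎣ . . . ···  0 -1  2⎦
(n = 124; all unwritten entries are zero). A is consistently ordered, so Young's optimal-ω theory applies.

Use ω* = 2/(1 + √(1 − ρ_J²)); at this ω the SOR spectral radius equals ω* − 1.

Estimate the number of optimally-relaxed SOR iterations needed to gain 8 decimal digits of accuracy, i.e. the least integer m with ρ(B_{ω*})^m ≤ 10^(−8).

m = 367

ρ_J = max_k |cos(kπ/125)| = cos(π/125) = 0.9996842
1 − cos²(π/125) = sin²(π/125) ⇒ √(1−ρ_J²) = sin(π/125) = 0.0251301.
[ω*] 2 ÷ (1 + 0.0251301) = 2 ÷ 1.0251301 = 1.9509719.
[ρ_SOR] ω* − 1 = 0.9509719.
For 8 digits: m = 8·ln10 / (−ln 0.9509719) = 18.4207/0.0502708 = 366.429; round up → m = 367.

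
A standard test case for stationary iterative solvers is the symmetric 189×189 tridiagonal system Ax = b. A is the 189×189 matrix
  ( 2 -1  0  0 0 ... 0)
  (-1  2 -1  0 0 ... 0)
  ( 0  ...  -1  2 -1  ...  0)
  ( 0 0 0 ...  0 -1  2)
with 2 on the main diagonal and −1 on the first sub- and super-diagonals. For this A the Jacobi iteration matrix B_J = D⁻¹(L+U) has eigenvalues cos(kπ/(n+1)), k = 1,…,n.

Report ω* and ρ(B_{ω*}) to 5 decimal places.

spectrum of D⁻¹(L+U) = {cos(kπ/190) : 1≤k≤189}; ρ_J = cos(π/190) = 0.99986.
√(1−ρ_J²) = |sin(π/190)| = 0.016534
So ω* = 2/1.016534 = 1.96747 (Young).
Hence ρ(B_{ω*}) = 1.96747 − 1 = 0.96747.

ω* = 1.96747, ρ_SOR = 0.96747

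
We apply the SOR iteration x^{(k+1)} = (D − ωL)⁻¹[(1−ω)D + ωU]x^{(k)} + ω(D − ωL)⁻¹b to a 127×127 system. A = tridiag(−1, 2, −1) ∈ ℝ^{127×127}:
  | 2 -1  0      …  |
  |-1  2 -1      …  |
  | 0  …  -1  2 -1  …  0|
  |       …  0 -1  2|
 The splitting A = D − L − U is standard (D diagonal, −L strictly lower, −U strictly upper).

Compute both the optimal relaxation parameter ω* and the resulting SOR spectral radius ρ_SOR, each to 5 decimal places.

ω* = 1.95209, ρ_SOR = 0.95209

spectrum of D⁻¹(L+U) = {cos(kπ/128) : 1≤k≤127}; ρ_J = cos(π/128) = 0.99970.
root = sin(π/128) = 0.024541  (since 1−cos² = sin²).
Then 2/(1+√(1−ρ_J²)) = 2/(1+0.024541); ω* = 2/1.024541 = 1.95209.
ρ(B_{ω*}) = ω*−1 = 0.95209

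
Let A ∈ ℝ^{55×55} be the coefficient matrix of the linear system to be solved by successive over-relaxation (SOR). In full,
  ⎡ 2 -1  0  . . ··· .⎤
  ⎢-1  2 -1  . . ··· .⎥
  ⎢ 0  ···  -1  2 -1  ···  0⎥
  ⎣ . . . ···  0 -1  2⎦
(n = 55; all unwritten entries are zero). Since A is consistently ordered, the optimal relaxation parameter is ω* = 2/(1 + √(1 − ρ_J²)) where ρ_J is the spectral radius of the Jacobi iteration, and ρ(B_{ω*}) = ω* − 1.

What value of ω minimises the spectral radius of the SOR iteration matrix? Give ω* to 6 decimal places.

ω* = 1.893813

ρ_J = max_k |cos(kπ/56)| = cos(π/56) = 0.998427
1 − cos²(π/56) = sin²(π/56) ⇒ √(1−ρ_J²) = sin(π/56) = 0.0560704.
ω* = 2/(1+0.0560704) = 1.893813
At ω = 1.893813 every |λ(B_ω)| = ω−1, so ρ_SOR = 0.893813.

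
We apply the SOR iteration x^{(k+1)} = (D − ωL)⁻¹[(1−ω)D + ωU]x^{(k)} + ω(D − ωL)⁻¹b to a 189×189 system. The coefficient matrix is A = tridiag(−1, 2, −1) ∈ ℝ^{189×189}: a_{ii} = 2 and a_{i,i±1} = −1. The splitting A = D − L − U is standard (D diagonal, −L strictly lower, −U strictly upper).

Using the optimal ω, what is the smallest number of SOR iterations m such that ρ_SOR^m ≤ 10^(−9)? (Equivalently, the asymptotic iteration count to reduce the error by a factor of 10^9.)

m = 627

B_J for the 189×189 system has eigenvalues cos(kπ/190); ρ_J = cos(π/190) = 0.9998633.
√(1−ρ_J²) = |sin(π/190)| = 0.0165339
ω* = 2/(1+0.0165339) = 1.9674700
ρ_SOR = ω* − 1 = 1.9674700 − 1 = 0.9674700.
Need (0.9674700)^m ≤ 10^(−9): m ≥ 9·ln10/|ln 0.9674700| = 20.7233/0.0330709 = 626.632 ⇒ m = 627.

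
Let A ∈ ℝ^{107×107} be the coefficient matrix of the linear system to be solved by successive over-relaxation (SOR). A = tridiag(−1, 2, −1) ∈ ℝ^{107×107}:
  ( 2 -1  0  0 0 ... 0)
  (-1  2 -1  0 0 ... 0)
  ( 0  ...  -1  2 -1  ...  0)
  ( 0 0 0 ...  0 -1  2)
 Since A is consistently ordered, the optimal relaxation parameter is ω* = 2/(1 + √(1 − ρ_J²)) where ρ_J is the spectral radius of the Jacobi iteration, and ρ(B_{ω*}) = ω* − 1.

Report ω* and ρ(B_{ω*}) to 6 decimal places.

spectrum of D⁻¹(L+U) = {cos(kπ/108) : 1≤k≤107}; ρ_J = cos(π/108) = 0.999577.
1 − cos²(π/108) = sin²(π/108) ⇒ √(1−ρ_J²) = sin(π/108) = 0.0290847.
ω* = 2 / (1 + 0.0290847) = 2 / 1.0290847 ≈ 1.943475.
At ω = 1.943475 every |λ(B_ω)| = ω−1, so ρ_SOR = 0.943475.

ω* = 1.943475, ρ_SOR = 0.943475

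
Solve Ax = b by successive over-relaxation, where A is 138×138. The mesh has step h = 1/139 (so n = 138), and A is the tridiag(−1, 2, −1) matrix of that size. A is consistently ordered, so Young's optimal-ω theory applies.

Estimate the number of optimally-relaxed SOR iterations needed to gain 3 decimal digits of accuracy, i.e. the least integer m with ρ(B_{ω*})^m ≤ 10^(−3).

With n=138, ρ(Jacobi) = cos(π/139) = 0.9997446.
√(1 − cos²(π/139)) = sin(π/139) ≈ 0.0225995.
[ω*] 2 ÷ (1 + 0.0225995) = 2 ÷ 1.0225995 = 1.9557999.
[ρ_SOR] ω* − 1 = 0.9557999.
ρ_SOR^m ≤ 10^(−3) ⇔ m ≥ 3·ln10/(−ln 0.9557999) = 6.90776/0.0452067 = 152.804; m = ⌈152.804⌉ = 153.

m = 153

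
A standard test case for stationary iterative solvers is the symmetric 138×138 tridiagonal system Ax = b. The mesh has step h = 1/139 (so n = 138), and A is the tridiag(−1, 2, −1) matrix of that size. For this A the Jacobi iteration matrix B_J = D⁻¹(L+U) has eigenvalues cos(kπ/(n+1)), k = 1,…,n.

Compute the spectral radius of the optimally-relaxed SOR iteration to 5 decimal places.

With n=138, ρ(Jacobi) = cos(π/139) = 0.99974.
1 − cos²(π/139) = sin²(π/139) ⇒ √(1−ρ_J²) = sin(π/139) = 0.022599.
Young: ω* = 2/(1+√(1−ρ_J²)) = 2/(1+0.022599) = 2/1.022599 = 1.95580.
ρ(B_{ω*}) = ω*−1 = 0.95580

ρ_SOR = 0.95580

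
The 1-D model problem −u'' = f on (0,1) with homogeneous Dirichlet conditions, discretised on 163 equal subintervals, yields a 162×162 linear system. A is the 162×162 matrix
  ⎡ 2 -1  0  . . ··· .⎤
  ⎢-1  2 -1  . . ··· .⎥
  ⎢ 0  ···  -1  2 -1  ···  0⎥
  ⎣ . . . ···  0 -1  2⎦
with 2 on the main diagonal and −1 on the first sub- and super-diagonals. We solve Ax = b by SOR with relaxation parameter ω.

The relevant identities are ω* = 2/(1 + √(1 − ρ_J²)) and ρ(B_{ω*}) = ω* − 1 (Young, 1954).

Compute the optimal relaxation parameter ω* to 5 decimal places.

spectrum of D⁻¹(L+U) = {cos(kπ/163) : 1≤k≤162}; ρ_J = cos(π/163) = 0.99981.
root = sin(π/163) = 0.019272  (since 1−cos² = sin²).
Young: ω* = 2/(1+√(1−ρ_J²)) = 2/(1+0.019272) = 2/1.019272 = 1.96218.
ρ(B_{ω*}) = ω*−1 = 0.96218

ω* = 1.96218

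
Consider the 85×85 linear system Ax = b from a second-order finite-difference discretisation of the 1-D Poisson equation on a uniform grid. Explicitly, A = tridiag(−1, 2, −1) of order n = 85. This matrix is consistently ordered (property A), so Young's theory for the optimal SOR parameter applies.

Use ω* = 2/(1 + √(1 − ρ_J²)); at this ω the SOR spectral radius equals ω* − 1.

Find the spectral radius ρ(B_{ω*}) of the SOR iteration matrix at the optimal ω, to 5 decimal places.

[ρ_J] n=85: ρ(B_J) = cos(π/(n+1)) = cos(π/86) = 0.99933.
root = sin(π/86) = 0.036522  (since 1−cos² = sin²).
Then 2/(1+√(1−ρ_J²)) = 2/(1+0.036522); ω* = 2/1.036522 = 1.92953.
ρ(B_{ω*}) = ω*−1 = 0.92953

ρ_SOR = 0.92953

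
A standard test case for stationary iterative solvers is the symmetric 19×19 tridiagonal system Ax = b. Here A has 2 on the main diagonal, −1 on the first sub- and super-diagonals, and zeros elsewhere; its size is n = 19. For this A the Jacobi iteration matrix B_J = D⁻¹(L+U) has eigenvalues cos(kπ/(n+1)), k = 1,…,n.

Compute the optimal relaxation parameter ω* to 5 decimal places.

ω* = 1.72945

B_J for the 19×19 system has eigenvalues cos(kπ/20); ρ_J = cos(π/20) = 0.98769.
root = sin(π/20) = 0.156434  (since 1−cos² = sin²).
So ω* = 2/1.156434 = 1.72945 (Young).
ρ_SOR = ω* − 1 = 1.72945 − 1 = 0.72945.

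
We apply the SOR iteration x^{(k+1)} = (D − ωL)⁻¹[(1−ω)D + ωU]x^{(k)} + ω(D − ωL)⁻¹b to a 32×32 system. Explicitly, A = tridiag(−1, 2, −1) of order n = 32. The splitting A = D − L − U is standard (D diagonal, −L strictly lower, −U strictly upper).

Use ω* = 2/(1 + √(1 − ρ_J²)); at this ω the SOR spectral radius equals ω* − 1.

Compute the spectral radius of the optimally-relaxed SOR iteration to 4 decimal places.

ρ_SOR = 0.8264

spectrum of D⁻¹(L+U) = {cos(kπ/33) : 1≤k≤32}; ρ_J = cos(π/33) = 0.9955.
root = sin(π/33) = 0.09506  (since 1−cos² = sin²).
ω* = 2 / (1 + 0.09506) = 2 / 1.09506 ≈ 1.8264.
ρ(B_{ω*}) = ω*−1 = 0.8264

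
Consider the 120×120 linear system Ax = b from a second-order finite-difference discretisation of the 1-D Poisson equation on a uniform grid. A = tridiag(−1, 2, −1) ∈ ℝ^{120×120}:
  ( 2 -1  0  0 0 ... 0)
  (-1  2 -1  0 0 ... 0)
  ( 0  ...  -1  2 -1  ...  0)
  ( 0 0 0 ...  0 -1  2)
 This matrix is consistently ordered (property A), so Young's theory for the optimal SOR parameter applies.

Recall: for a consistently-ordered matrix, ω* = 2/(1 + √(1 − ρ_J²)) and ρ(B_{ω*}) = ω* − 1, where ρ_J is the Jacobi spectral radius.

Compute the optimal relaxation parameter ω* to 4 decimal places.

ω* = 1.9494

½·tridiag(1,0,1) at n=120: λ_k = cos(kπ/121); max |λ| at k=1 ⇒ ρ_J = cos(π/121) ≈ 0.9997.
1 − cos²(π/121) = sin²(π/121) ⇒ √(1−ρ_J²) = sin(π/121) = 0.02596.
Then 2/(1+√(1−ρ_J²)) = 2/(1+0.02596); ω* = 2/1.02596 = 1.9494.
ρ(B_{ω*}) = ω*−1 = 0.9494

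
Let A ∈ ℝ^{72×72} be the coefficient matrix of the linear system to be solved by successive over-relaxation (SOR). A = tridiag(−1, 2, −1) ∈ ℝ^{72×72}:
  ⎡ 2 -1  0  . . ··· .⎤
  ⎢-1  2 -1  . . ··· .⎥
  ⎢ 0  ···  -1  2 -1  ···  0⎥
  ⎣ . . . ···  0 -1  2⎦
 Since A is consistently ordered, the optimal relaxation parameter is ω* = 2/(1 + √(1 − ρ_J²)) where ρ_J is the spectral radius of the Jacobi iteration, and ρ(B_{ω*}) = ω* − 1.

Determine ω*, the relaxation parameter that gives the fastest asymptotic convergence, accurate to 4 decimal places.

ω* = 1.9175

[ρ_J] n=72: ρ(B_J) = cos(π/(n+1)) = cos(π/73) = 0.9991.
1 − cos²(π/73) = sin²(π/73) ⇒ √(1−ρ_J²) = sin(π/73) = 0.04302.
So ω* = 2/1.04302 = 1.9175 (Young).
At ω = 1.9175 every |λ(B_ω)| = ω−1, so ρ_SOR = 0.9175.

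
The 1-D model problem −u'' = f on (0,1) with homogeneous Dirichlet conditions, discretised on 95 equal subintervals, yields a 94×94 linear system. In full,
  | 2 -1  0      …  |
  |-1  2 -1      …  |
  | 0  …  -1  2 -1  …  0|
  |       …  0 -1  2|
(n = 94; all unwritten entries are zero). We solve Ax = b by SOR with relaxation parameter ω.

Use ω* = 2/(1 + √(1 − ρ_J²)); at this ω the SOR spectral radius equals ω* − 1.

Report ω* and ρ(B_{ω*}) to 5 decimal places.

spectrum of D⁻¹(L+U) = {cos(kπ/95) : 1≤k≤94}; ρ_J = cos(π/95) = 0.99945.
√(1−ρ_J²) = |sin(π/95)| = 0.033063
Young: ω* = 2/(1+√(1−ρ_J²)) = 2/(1+0.033063) = 2/1.033063 = 1.93599.
and ρ(B_{ω*}) = 1.93599 − 1 = 0.93599.

ω* = 1.93599, ρ_SOR = 0.93599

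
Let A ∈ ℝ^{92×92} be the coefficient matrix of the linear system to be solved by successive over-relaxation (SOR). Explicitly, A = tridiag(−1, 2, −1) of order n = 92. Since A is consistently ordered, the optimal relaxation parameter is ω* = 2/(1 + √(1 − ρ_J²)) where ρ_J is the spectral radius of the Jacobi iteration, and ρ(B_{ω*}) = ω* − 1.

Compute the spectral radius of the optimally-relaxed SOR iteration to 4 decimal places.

ρ_SOR = 0.9347

With n=92, ρ(Jacobi) = cos(π/93) = 0.9994.
√(1 − cos²(π/93)) = sin(π/93) ≈ 0.03377.
ω* = 2/(1+0.03377) = 1.9347
[ρ_SOR] ω* − 1 = 0.9347.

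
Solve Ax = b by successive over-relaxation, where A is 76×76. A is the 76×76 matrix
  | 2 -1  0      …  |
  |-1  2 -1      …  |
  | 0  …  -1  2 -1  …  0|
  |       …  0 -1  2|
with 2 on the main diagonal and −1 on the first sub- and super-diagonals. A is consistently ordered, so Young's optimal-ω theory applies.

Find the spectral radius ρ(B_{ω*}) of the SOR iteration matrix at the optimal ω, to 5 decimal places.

ρ_SOR = 0.92162

[ρ_J] n=76: ρ(B_J) = cos(π/(n+1)) = cos(π/77) = 0.99917.
root = sin(π/77) = 0.040789  (since 1−cos² = sin²).
ω* = 2 / (1 + 0.040789) = 2 / 1.040789 ≈ 1.92162.
ρ_SOR = ω* − 1 ≈ 0.92162.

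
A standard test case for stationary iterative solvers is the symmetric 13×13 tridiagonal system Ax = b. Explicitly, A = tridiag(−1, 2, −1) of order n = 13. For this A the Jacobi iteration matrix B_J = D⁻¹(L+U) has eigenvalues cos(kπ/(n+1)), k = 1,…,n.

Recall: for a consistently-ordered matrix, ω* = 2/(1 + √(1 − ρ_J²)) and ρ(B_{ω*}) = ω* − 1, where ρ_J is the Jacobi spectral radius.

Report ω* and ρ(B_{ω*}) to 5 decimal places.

ω* = 1.63596, ρ_SOR = 0.63596

ρ_J = max_k |cos(kπ/14)| = cos(π/14) = 0.97493
√(1 − cos²(π/14)) = sin(π/14) ≈ 0.222521.
ω* = 2/(1+0.222521) = 1.63596
ρ_SOR = ω* − 1 = 1.63596 − 1 = 0.63596.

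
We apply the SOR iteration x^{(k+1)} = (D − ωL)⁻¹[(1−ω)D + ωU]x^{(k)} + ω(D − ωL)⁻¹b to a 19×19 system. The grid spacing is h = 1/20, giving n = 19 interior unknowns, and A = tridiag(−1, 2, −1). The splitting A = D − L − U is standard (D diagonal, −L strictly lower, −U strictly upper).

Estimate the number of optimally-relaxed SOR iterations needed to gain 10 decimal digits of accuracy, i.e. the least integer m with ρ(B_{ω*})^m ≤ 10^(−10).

B_J for the 19×19 system has eigenvalues cos(kπ/20); ρ_J = cos(π/20) = 0.9876883.
√(1−ρ_J²) simplifies to sin(π/20) = 0.1564345.
ω* = 2/(1 + 0.1564345) = 2/1.1564345 = 1.7294538.
Hence ρ(B_{ω*}) = 1.7294538 − 1 = 0.7294538.
m ≥ 10·ln10 / (−ln 0.7294538) = 72.992; smallest integer m = 73.

m = 73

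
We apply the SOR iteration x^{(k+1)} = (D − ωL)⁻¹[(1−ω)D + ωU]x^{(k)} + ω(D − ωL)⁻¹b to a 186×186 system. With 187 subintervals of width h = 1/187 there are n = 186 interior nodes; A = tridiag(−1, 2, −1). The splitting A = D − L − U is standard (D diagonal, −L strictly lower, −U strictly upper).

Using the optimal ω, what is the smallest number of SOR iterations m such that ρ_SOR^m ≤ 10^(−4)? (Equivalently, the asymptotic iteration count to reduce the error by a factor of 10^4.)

m = 275

n=186: λ(B_J) = 1 − λ(A)/2 = cos(kπ/187); k=1 gives ρ_J = 0.9998589.
1 − cos²(π/187) = sin²(π/187) ⇒ √(1−ρ_J²) = sin(π/187) = 0.0167992.
So ω* = 2/1.0167992 = 1.9669567 (Young).
[ρ_SOR] ω* − 1 = 0.9669567.
4·ln10 = 9.21034; −ln(0.9669567) = 0.0336016; m = ⌈9.21034/0.0336016⌉ = ⌈274.104⌉ = 275.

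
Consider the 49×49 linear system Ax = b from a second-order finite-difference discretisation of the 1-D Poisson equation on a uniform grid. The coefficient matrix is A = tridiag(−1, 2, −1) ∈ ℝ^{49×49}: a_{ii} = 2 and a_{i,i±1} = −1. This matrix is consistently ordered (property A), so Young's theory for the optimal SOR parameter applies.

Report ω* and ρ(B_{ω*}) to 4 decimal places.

ω* = 1.8818, ρ_SOR = 0.8818

B_J for the 49×49 system has eigenvalues cos(kπ/50); ρ_J = cos(π/50) = 0.9980.
√(1−ρ_J²) simplifies to sin(π/50) = 0.06279.
[ω*] 2 ÷ (1 + 0.06279) = 2 ÷ 1.06279 = 1.8818.
At ω = 1.8818 every |λ(B_ω)| = ω−1, so ρ_SOR = 0.8818.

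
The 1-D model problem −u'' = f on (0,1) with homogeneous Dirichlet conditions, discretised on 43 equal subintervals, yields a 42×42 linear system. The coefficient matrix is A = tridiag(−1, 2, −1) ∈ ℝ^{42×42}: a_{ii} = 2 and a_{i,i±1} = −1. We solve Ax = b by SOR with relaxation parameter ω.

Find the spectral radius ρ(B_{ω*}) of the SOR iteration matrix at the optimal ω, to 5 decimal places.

ρ_SOR = 0.86394

spectrum of D⁻¹(L+U) = {cos(kπ/43) : 1≤k≤42}; ρ_J = cos(π/43) = 0.99733.
1 − cos²(π/43) = sin²(π/43) ⇒ √(1−ρ_J²) = sin(π/43) = 0.072995.
ω* = 2/(1+0.072995) = 1.86394
[ρ_SOR] ω* − 1 = 0.86394.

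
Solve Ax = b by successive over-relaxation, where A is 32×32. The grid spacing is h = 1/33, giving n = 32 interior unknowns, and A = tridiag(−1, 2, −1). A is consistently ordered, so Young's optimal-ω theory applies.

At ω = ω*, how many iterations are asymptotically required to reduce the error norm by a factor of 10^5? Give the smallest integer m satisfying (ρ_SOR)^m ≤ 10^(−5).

m = 61

With n=32, ρ(Jacobi) = cos(π/33) = 0.9954719.
√(1−ρ_J²) = |sin(π/33)| = 0.0950560
So ω* = 2/1.0950560 = 1.8263906 (Young).
and ρ(B_{ω*}) = 1.8263906 − 1 = 0.8263906.
For 5 digits: m = 5·ln10 / (−ln 0.8263906) = 11.5129/0.190688 = 60.376; round up → m = 61.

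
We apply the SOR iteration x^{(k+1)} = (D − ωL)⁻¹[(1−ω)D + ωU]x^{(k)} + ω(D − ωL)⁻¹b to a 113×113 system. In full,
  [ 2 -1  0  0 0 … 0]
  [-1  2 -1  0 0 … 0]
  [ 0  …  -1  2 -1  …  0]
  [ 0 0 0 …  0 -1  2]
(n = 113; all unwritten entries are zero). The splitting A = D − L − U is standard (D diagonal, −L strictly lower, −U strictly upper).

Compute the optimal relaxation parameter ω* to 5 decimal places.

With n=113, ρ(Jacobi) = cos(π/114) = 0.99962.
√(1 − cos²(π/114)) = sin(π/114) ≈ 0.027554.
ω* = 2 / (1 + 0.027554) = 2 / 1.027554 ≈ 1.94637.
and ρ(B_{ω*}) = 1.94637 − 1 = 0.94637.

ω* = 1.94637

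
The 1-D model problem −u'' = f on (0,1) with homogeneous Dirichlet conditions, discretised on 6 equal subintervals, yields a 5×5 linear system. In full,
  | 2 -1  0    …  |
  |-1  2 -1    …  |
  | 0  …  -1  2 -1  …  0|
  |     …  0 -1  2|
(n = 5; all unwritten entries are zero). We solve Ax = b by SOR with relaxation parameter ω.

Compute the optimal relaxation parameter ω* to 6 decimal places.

ω* = 1.333333

spectrum of D⁻¹(L+U) = {cos(kπ/6) : 1≤k≤5}; ρ_J = cos(π/6) = 0.866025.
1 − cos²(π/6) = sin²(π/6) ⇒ √(1−ρ_J²) = sin(π/6) = 0.5000000.
ω* = 2 / (1 + 0.5000000) = 2 / 1.5000000 ≈ 1.333333.
ρ_SOR = ω* − 1 = 1.333333 − 1 = 0.333333.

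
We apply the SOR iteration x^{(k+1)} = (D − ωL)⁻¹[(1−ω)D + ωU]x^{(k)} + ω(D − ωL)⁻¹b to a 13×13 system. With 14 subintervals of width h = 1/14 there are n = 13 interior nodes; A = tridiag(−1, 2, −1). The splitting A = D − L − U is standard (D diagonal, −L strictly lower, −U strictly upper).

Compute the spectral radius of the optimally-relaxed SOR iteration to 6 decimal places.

ρ_SOR = 0.635964

½·tridiag(1,0,1) at n=13: λ_k = cos(kπ/14); max |λ| at k=1 ⇒ ρ_J = cos(π/14) ≈ 0.974928.
root = sin(π/14) = 0.2225209  (since 1−cos² = sin²).
[ω*] 2 ÷ (1 + 0.2225209) = 2 ÷ 1.2225209 = 1.635964.
ρ_SOR = ω* − 1 = 1.635964 − 1 = 0.635964.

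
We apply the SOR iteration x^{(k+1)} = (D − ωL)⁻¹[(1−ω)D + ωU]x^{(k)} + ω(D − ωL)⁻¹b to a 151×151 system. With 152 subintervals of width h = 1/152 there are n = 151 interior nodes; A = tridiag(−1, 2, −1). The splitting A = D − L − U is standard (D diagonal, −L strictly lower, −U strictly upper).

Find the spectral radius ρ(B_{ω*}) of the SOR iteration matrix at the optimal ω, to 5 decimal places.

½·tridiag(1,0,1) at n=151: λ_k = cos(kπ/152); max |λ| at k=1 ⇒ ρ_J = cos(π/152) ≈ 0.99979.
√(1−ρ_J²) simplifies to sin(π/152) = 0.020667.
So ω* = 2/1.020667 = 1.95950 (Young).
[ρ_SOR] ω* − 1 = 0.95950.

ρ_SOR = 0.95950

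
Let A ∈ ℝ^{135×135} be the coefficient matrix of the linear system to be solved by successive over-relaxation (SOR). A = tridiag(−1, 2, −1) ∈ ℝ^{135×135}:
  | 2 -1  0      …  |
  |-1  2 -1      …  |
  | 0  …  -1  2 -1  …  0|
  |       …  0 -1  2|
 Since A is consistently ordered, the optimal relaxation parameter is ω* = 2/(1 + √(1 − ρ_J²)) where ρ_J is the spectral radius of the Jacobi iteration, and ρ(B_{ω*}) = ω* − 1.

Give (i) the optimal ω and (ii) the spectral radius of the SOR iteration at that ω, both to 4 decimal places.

ω* = 1.9548, ρ_SOR = 0.9548

spectrum of D⁻¹(L+U) = {cos(kπ/136) : 1≤k≤135}; ρ_J = cos(π/136) = 0.9997.
root = sin(π/136) = 0.02310  (since 1−cos² = sin²).
Then 2/(1+√(1−ρ_J²)) = 2/(1+0.02310); ω* = 2/1.02310 = 1.9548.
ρ(B_{ω*}) = ω*−1 = 0.9548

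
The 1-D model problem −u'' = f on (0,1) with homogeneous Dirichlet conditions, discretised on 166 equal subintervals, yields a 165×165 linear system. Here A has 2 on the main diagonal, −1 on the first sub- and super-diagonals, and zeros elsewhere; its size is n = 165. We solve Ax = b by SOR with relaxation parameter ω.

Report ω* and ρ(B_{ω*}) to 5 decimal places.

With n=165, ρ(Jacobi) = cos(π/166) = 0.99982.
root = sin(π/166) = 0.018924  (since 1−cos² = sin²).
Young: ω* = 2/(1+√(1−ρ_J²)) = 2/(1+0.018924) = 2/1.018924 = 1.96285.
and ρ(B_{ω*}) = 1.96285 − 1 = 0.96285.

ω* = 1.96285, ρ_SOR = 0.96285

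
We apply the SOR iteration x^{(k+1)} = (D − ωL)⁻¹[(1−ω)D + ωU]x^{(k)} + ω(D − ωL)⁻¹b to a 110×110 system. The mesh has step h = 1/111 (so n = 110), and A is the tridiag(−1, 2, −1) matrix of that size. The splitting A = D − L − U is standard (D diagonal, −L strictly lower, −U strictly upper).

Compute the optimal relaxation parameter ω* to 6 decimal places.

ω* = 1.944960

With n=110, ρ(Jacobi) = cos(π/111) = 0.999600.
root = sin(π/111) = 0.0282989  (since 1−cos² = sin²).
[ω*] 2 ÷ (1 + 0.0282989) = 2 ÷ 1.0282989 = 1.944960.
ρ_SOR = ω* − 1 = 1.944960 − 1 = 0.944960.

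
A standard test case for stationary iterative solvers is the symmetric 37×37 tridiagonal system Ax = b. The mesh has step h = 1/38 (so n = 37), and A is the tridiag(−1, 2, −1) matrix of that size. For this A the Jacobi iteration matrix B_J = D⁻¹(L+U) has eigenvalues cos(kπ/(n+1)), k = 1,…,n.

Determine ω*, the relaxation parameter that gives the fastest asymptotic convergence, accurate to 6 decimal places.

ω* = 1.847440

With n=37, ρ(Jacobi) = cos(π/38) = 0.996584.
√(1−ρ_J²) = |sin(π/38)| = 0.0825793
ω* = 2 / (1 + 0.0825793) = 2 / 1.0825793 ≈ 1.847440.
and ρ(B_{ω*}) = 1.847440 − 1 = 0.847440.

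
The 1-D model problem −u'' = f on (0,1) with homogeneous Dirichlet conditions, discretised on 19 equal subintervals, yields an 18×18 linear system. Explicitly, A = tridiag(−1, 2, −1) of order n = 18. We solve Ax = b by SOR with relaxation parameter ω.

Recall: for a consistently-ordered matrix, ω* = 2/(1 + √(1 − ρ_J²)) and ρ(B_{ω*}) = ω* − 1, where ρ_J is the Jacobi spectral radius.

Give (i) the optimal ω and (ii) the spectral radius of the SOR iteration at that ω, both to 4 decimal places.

n=18: λ(B_J) = 1 − λ(A)/2 = cos(kπ/19); k=1 gives ρ_J = 0.9864.
√(1−ρ_J²) simplifies to sin(π/19) = 0.16459.
Then 2/(1+√(1−ρ_J²)) = 2/(1+0.16459); ω* = 2/1.16459 = 1.7173.
ρ_SOR = ω* − 1 = 1.7173 − 1 = 0.7173.

ω* = 1.7173, ρ_SOR = 0.7173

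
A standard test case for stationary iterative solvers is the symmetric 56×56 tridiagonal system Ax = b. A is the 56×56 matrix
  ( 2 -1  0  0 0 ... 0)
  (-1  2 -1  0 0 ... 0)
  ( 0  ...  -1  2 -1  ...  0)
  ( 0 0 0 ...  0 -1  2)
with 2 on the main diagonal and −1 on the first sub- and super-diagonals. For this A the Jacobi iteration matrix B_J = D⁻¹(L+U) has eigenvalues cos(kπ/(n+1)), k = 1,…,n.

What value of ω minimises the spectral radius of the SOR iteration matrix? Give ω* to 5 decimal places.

spectrum of D⁻¹(L+U) = {cos(kπ/57) : 1≤k≤56}; ρ_J = cos(π/57) = 0.99848.
√(1−ρ_J²) simplifies to sin(π/57) = 0.055088.
So ω* = 2/1.055088 = 1.89558 (Young).
ρ_SOR = ω* − 1 = 1.89558 − 1 = 0.89558.

ω* = 1.89558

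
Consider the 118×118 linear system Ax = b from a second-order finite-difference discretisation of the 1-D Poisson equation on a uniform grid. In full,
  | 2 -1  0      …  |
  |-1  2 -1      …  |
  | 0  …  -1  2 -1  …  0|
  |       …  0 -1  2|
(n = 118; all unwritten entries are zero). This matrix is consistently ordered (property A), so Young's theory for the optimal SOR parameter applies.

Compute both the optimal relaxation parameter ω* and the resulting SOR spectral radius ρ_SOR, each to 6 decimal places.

ω* = 1.948564, ρ_SOR = 0.948564

½·tridiag(1,0,1) at n=118: λ_k = cos(kπ/119); max |λ| at k=1 ⇒ ρ_J = cos(π/119) ≈ 0.999652.
√(1 − cos²(π/119)) = sin(π/119) ≈ 0.0263969.
ω* = 2 / (1 + 0.0263969) = 2 / 1.0263969 ≈ 1.948564.
ρ_SOR = ω* − 1 = 1.948564 − 1 = 0.948564.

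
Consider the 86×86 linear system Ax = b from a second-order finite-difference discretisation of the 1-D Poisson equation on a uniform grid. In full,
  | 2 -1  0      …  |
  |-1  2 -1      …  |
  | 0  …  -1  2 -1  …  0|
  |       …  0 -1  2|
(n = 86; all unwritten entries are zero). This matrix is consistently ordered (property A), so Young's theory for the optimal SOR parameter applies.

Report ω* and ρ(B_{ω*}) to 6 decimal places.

ω* = 1.930311, ρ_SOR = 0.930311

[ρ_J] n=86: ρ(B_J) = cos(π/(n+1)) = cos(π/87) = 0.999348.
√(1 − cos²(π/87)) = sin(π/87) ≈ 0.0361024.
So ω* = 2/1.0361024 = 1.930311 (Young).
Hence ρ(B_{ω*}) = 1.930311 − 1 = 0.930311.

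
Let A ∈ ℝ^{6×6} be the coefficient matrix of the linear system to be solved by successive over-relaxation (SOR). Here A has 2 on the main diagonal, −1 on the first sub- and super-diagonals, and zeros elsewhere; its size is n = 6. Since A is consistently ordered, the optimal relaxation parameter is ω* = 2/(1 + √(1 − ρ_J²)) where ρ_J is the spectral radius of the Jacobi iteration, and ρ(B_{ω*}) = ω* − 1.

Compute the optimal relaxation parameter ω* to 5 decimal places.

½·tridiag(1,0,1) at n=6: λ_k = cos(kπ/7); max |λ| at k=1 ⇒ ρ_J = cos(π/7) ≈ 0.90097.
√(1−ρ_J²) = |sin(π/7)| = 0.433884
So ω* = 2/1.433884 = 1.39481 (Young).
[ρ_SOR] ω* − 1 = 0.39481.

ω* = 1.39481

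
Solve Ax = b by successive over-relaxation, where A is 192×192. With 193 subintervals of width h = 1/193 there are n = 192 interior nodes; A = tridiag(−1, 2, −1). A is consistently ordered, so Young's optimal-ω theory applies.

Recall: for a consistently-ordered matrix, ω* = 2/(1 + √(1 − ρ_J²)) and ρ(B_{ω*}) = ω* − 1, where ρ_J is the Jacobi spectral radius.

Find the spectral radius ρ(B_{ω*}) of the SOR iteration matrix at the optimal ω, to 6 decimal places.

½·tridiag(1,0,1) at n=192: λ_k = cos(kπ/193); max |λ| at k=1 ⇒ ρ_J = cos(π/193) ≈ 0.999868.
1 − cos²(π/193) = sin²(π/193) ⇒ √(1−ρ_J²) = sin(π/193) = 0.0162770.
So ω* = 2/1.0162770 = 1.967967 (Young).
ρ(B_{ω*}) = ω*−1 = 0.967967

ρ_SOR = 0.967967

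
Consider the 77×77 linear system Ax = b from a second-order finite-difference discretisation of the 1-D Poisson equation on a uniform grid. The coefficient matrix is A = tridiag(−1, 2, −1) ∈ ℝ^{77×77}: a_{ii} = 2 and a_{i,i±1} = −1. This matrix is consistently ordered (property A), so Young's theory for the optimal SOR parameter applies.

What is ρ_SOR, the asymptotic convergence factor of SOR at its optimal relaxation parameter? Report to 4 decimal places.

With n=77, ρ(Jacobi) = cos(π/78) = 0.9992.
√(1−ρ_J²) simplifies to sin(π/78) = 0.04027.
ω* = 2 / (1 + 0.04027) = 2 / 1.04027 ≈ 1.9226.
Hence ρ(B_{ω*}) = 1.9226 − 1 = 0.9226.

ρ_SOR = 0.9226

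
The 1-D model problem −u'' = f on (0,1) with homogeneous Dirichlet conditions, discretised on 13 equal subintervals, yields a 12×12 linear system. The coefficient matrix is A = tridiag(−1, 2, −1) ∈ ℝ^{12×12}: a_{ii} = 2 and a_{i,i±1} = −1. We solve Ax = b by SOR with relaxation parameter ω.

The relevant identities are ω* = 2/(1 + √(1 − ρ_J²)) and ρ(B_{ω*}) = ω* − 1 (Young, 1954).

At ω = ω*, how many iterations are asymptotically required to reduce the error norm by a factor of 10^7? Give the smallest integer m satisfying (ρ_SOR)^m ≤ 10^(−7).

m = 34

½·tridiag(1,0,1) at n=12: λ_k = cos(kπ/13); max |λ| at k=1 ⇒ ρ_J = cos(π/13) ≈ 0.9709418.
root = sin(π/13) = 0.2393157  (since 1−cos² = sin²).
Young: ω* = 2/(1+√(1−ρ_J²)) = 2/(1+0.2393157) = 2/1.2393157 = 1.6137938.
At ω = 1.6137938 every |λ(B_ω)| = ω−1, so ρ_SOR = 0.6137938.
Need (0.6137938)^m ≤ 10^(−7): m ≥ 7·ln10/|ln 0.6137938| = 16.1181/0.488096 = 33.022 ⇒ m = 34.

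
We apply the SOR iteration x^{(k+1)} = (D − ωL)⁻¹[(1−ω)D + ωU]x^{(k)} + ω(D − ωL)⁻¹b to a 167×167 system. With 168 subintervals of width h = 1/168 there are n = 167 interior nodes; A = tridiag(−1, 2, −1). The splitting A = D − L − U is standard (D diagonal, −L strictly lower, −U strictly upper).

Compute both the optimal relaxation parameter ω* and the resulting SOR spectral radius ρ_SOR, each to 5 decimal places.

[ρ_J] n=167: ρ(B_J) = cos(π/(n+1)) = cos(π/168) = 0.99983.
√(1−ρ_J²) = |sin(π/168)| = 0.018699
ω* = 2/(1 + 0.018699) = 2/1.018699 = 1.96329.
At ω = 1.96329 every |λ(B_ω)| = ω−1, so ρ_SOR = 0.96329.

ω* = 1.96329, ρ_SOR = 0.96329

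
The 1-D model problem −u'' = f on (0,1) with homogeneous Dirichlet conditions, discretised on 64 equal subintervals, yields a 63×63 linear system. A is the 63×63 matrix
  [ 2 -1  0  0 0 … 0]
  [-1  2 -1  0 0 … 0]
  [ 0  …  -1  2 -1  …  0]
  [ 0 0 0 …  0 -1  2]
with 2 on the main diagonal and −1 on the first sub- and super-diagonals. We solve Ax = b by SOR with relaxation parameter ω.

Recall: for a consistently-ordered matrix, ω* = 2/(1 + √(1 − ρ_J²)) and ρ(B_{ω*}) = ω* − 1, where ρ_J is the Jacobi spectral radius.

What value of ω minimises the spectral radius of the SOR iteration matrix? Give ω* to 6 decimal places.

[ρ_J] n=63: ρ(B_J) = cos(π/(n+1)) = cos(π/64) = 0.998795.
1 − cos²(π/64) = sin²(π/64) ⇒ √(1−ρ_J²) = sin(π/64) = 0.0490677.
Then 2/(1+√(1−ρ_J²)) = 2/(1+0.0490677); ω* = 2/1.0490677 = 1.906455.
ρ_SOR = ω* − 1 ≈ 0.906455.

ω* = 1.906455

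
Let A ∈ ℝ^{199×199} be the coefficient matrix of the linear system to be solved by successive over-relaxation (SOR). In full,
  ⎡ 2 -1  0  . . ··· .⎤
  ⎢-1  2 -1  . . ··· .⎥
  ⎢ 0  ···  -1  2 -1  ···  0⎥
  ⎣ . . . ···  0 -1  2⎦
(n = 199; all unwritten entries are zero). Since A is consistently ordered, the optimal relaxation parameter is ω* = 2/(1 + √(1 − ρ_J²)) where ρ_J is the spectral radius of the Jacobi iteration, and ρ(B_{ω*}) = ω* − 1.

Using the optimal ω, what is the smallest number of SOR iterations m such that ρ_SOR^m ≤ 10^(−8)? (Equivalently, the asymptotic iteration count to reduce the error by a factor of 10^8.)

m = 587

[ρ_J] n=199: ρ(B_J) = cos(π/(n+1)) = cos(π/200) = 0.9998766.
√(1−ρ_J²) simplifies to sin(π/200) = 0.0157073.
Young: ω* = 2/(1+√(1−ρ_J²)) = 2/(1+0.0157073) = 2/1.0157073 = 1.9690712.
At ω = 1.9690712 every |λ(B_ω)| = ω−1, so ρ_SOR = 0.9690712.
(0.9690712)^m ≤ 10^{−8}  ⇒  m·ln(0.9690712) ≤ −8·ln10  ⇒  m ≥ 586.325  ⇒  m = 587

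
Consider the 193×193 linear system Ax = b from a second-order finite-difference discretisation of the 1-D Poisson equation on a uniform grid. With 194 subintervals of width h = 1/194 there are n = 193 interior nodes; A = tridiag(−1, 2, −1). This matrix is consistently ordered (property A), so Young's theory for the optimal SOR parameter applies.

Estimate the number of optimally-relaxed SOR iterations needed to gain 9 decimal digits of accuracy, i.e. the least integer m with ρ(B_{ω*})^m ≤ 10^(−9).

ρ_J = max_k |cos(kπ/194)| = cos(π/194) = 0.9998689
root = sin(π/194) = 0.0161931  (since 1−cos² = sin²).
ω* = 2 / (1 + 0.0161931) = 2 / 1.0161931 ≈ 1.9681299.
ρ_SOR = ω* − 1 ≈ 0.9681299.
ρ_SOR^m ≤ 10^(−9) ⇔ m ≥ 9·ln10/(−ln 0.9681299) = 20.7233/0.032389 = 639.825; m = ⌈639.825⌉ = 640.

m = 640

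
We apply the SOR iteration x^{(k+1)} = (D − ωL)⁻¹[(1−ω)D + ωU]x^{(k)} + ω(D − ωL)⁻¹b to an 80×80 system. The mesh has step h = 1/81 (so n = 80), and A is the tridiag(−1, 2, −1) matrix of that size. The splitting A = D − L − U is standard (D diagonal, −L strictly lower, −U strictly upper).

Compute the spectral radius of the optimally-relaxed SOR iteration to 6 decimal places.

ρ_SOR = 0.925344

With n=80, ρ(Jacobi) = cos(π/81) = 0.999248.
√(1−ρ_J²) = |sin(π/81)| = 0.0387754
ω* = 2/(1 + 0.0387754) = 2/1.0387754 = 1.925344.
Hence ρ(B_{ω*}) = 1.925344 − 1 = 0.925344.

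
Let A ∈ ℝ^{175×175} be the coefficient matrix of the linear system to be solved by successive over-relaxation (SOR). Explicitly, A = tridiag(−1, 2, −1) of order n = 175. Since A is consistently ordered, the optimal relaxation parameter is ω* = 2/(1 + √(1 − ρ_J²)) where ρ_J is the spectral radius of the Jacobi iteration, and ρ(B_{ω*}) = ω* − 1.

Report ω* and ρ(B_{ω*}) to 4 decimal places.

ω* = 1.9649, ρ_SOR = 0.9649

spectrum of D⁻¹(L+U) = {cos(kπ/176) : 1≤k≤175}; ρ_J = cos(π/176) = 0.9998.
√(1−ρ_J²) = |sin(π/176)| = 0.01785
So ω* = 2/1.01785 = 1.9649 (Young).
ρ_SOR = ω* − 1 ≈ 0.9649.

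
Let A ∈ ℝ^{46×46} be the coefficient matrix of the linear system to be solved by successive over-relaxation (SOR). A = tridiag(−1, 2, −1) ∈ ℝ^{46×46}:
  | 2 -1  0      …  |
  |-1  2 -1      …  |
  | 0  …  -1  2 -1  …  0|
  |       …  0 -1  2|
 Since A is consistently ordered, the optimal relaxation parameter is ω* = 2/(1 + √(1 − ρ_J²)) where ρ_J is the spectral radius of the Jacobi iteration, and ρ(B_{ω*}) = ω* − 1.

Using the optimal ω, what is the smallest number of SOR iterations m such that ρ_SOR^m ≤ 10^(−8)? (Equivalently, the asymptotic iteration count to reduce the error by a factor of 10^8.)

B_J for the 46×46 system has eigenvalues cos(kπ/47); ρ_J = cos(π/47) = 0.9977669.
root = sin(π/47) = 0.0667926  (since 1−cos² = sin²).
[ω*] 2 ÷ (1 + 0.0667926) = 2 ÷ 1.0667926 = 1.8747787.
ρ(B_{ω*}) = ω*−1 = 0.8747787
(0.8747787)^m ≤ 10^{−8}  ⇒  m·ln(0.8747787) ≤ −8·ln10  ⇒  m ≥ 137.690  ⇒  m = 138

m = 138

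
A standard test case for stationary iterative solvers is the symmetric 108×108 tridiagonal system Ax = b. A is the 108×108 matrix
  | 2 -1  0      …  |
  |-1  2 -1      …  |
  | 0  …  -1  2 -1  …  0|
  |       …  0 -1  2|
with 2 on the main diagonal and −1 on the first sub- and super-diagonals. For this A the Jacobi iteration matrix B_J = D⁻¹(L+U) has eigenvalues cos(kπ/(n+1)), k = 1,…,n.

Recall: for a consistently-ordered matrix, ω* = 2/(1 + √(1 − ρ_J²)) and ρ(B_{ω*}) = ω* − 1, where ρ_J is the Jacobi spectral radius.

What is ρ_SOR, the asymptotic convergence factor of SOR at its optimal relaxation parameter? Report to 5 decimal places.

ρ_SOR = 0.94398

ρ_J = max_k |cos(kπ/109)| = cos(π/109) = 0.99958
√(1 − cos²(π/109)) = sin(π/109) ≈ 0.028818.
Then 2/(1+√(1−ρ_J²)) = 2/(1+0.028818); ω* = 2/1.028818 = 1.94398.
ρ_SOR = ω* − 1 = 1.94398 − 1 = 0.94398.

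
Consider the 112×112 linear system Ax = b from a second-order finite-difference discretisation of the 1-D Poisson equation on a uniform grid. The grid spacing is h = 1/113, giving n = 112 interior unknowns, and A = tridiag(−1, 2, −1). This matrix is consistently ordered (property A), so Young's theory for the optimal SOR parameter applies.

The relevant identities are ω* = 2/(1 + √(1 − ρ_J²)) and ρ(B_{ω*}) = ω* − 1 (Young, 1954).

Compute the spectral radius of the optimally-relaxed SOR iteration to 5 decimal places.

ρ_SOR = 0.94591

With n=112, ρ(Jacobi) = cos(π/113) = 0.99961.
√(1−ρ_J²) = |sin(π/113)| = 0.027798
So ω* = 2/1.027798 = 1.94591 (Young).
and ρ(B_{ω*}) = 1.94591 − 1 = 0.94591.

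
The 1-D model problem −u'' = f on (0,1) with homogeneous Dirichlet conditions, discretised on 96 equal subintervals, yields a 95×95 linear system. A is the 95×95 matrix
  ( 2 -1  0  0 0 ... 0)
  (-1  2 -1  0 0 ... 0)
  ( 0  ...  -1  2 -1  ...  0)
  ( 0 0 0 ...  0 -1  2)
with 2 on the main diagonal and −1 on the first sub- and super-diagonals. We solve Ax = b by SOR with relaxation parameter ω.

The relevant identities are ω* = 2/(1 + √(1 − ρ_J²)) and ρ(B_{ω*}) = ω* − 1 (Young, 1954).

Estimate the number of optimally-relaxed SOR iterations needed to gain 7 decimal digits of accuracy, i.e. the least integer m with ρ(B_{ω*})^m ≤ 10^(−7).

m = 247

½·tridiag(1,0,1) at n=95: λ_k = cos(kπ/96); max |λ| at k=1 ⇒ ρ_J = cos(π/96) ≈ 0.9994646.
√(1 − cos²(π/96)) = sin(π/96) ≈ 0.0327191.
[ω*] 2 ÷ (1 + 0.0327191) = 2 ÷ 1.0327191 = 1.9366350.
ρ_SOR = ω* − 1 ≈ 0.9366350.
(0.9366350)^m ≤ 10^{−7}  ⇒  m·ln(0.9366350) ≤ −7·ln10  ⇒  m ≥ 246.222  ⇒  m = 247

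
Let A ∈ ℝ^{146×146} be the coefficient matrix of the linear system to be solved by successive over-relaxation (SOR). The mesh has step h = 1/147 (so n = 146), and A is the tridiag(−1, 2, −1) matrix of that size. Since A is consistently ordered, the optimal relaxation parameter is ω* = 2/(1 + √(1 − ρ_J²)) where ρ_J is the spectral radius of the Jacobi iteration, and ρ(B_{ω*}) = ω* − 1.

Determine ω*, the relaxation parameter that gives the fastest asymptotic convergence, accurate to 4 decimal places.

ω* = 1.9582

n=146: λ(B_J) = 1 − λ(A)/2 = cos(kπ/147); k=1 gives ρ_J = 0.9998.
1 − cos²(π/147) = sin²(π/147) ⇒ √(1−ρ_J²) = sin(π/147) = 0.02137.
ω* = 2 / (1 + 0.02137) = 2 / 1.02137 ≈ 1.9582.
ρ_SOR = ω* − 1 = 1.9582 − 1 = 0.9582.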